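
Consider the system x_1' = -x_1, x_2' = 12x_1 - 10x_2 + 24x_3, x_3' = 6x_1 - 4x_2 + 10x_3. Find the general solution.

Coefficient matrix A = [[-1, 0, 0], [12, -10, 24], [6, -4, 10]].
det(A - λI) = 0 gives eigenvalues λ = -2, -1, 2.
For λ=-2: eigenvector (0,3,1).
For λ=-1: eigenvector (1,-4,-2).
For λ=2: eigenvector (0,2,1).
General solution: c_1e^(-2t)(0,3,1) + c_2e^(-t)(1,-4,-2) + c_3e^(2t)(0,2,1).

x_1(t) = c_2e^(-t), x_2(t) = 3c_1e^(-2t) - 4c_2e^(-t) + 2c_3e^(2t), x_3(t) = c_1e^(-2t) - 2c_2e^(-t) + c_3e^(2t)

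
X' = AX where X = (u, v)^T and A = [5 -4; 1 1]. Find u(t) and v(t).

u(t) = 2K_1e^(3t) + 2K_2te^(3t) - K_2e^(3t), v(t) = K_1e^(3t) + K_2te^(3t) - K_2e^(3t)

Coefficient matrix A = [[5, -4], [1, 1]].
Characteristic polynomial det(A - λI) = λ^2 - 6λ + 9 = 0.
Single eigenvalue λ = 3 with algebraic multiplicity 2.
Eigenvector v = (2,1); generalized eigenvector w with (A-λI)w=v is (-1,-1).
General solution: e^(3t)[K_1·v + K_2·(t·v + w)].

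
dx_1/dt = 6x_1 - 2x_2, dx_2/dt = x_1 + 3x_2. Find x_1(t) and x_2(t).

x_1(t) = K_1e^(4t) - 2K_2e^(5t), x_2(t) = K_1e^(4t) - K_2e^(5t)

Coefficient matrix A = [[6, -2], [1, 3]].
Characteristic polynomial det(A - λI) = λ^2 - 9λ + 20 = 0.
Eigenvalues λ = 4, 5.
For λ=4: (A-λI) row 1 is [2, -2], so an eigenvector is (1, 1).
For λ=5: (A-λI) row 1 is [1, -2], so an eigenvector is (-2, -1).
General solution: K_1e^(4t)(1,1) + K_2e^(5t)(-2,-1).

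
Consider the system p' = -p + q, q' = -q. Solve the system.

Coefficient matrix A = [[-1, 1], [0, -1]].
Characteristic polynomial det(A - λI) = λ^2 + 2λ + 1 = 0.
Single eigenvalue λ = -1 with algebraic multiplicity 2.
Eigenvector v = (1,0); generalized eigenvector w with (A-λI)w=v is (-2,1).
General solution: e^(-t)[c_1·v + c_2·(t·v + w)].

p(t) = c_1e^(-t) + c_2te^(-t) - 2c_2e^(-t), q(t) = c_2e^(-t)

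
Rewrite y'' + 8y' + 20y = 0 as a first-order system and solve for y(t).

y(t) = C_1e^(-4t)cos(2t) + C_2e^(-4t)sin(2t)

Let x_1 = y, x_2 = y'. Then x_1' = x_2 and x_2' = -20x_1 - 8x_2.
A = [[0,1],[-20,-8]]; det(A-λI) = λ^2 + 8λ + 20.
Eigenvalues λ = -4 ± 2i.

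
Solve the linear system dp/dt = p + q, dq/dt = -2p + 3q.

Coefficient matrix A = [[1, 1], [-2, 3]].
Characteristic polynomial det(A - λI) = λ^2 - 4λ + 5 = 0.
Eigenvalues λ = 2 ± i (complex conjugate pair).
For λ=2+i: an eigenvector is (-1,-1) - i(0,1) = (-1, -1 - i).
A real fundamental pair from Re and Im of e^((2+i)t)v: X_1 = e^(2t)(cos(t)·(-1,-1) + sin(t)·(0,1)), X_2 = e^(2t)(sin(t)·(-1,-1) - cos(t)·(0,1)).
General solution: c_1X_1 + c_2X_2.

p(t) = -c_1e^(2t)cos(t) - c_2e^(2t)sin(t), q(t) = c_1e^(2t)sin(t) - c_1e^(2t)cos(t) - c_2e^(2t)sin(t) - c_2e^(2t)cos(t)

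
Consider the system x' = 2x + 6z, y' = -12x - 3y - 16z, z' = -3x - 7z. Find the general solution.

Coefficient matrix A = [[2, 0, 6], [-12, -3, -16], [-3, 0, -7]].
det(A - λI) = 0 gives eigenvalues λ = -4, -1, -3.
For λ=-4: eigenvector (-1,4,1).
For λ=-1: eigenvector (-2,4,1).
For λ=-3: eigenvector (0,1,0).
General solution: K_1e^(-4t)(-1,4,1) + K_2e^(-t)(-2,4,1) + K_3e^(-3t)(0,1,0).

x(t) = -K_1e^(-4t) - 2K_2e^(-t), y(t) = 4K_1e^(-4t) + 4K_2e^(-t) + K_3e^(-3t), z(t) = K_1e^(-4t) + K_2e^(-t)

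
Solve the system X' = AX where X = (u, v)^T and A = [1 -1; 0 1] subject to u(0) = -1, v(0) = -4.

Coefficient matrix A = [[1, -1], [0, 1]].
Characteristic polynomial det(A - λI) = λ^2 - 2λ + 1 = 0.
Single eigenvalue λ = 1 with algebraic multiplicity 2.
Eigenvector v = (-1,0); generalized eigenvector w with (A-λI)w=v is (-2,1).
General solution: e^(t)[C_1·v + C_2·(t·v + w)].
Applying u(0)=-1, v(0)=-4 gives C_1=9, C_2=-4.

u(t) = 4te^(t) - e^(t), v(t) = -4e^(t)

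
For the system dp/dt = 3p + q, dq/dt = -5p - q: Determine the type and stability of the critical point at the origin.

A = [[3,1],[-5,-1]]; det(A-λI) = λ^2 - 2λ + 2.
λ = 1 ± i: positive real part.

unstable spiral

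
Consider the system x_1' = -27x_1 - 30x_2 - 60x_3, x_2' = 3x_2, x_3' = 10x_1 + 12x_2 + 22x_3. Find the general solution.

Coefficient matrix A = [[-27, -30, -60], [0, 3, 0], [10, 12, 22]].
det(A - λI) = 0 gives eigenvalues λ = -3, -2, 3.
For λ=-3: eigenvector (5,0,-2).
For λ=-2: eigenvector (-12,0,5).
For λ=3: eigenvector (-5,1,2).
General solution: c_1e^(-3t)(5,0,-2) + c_2e^(-2t)(-12,0,5) + c_3e^(3t)(-5,1,2).

x_1(t) = 5c_1e^(-3t) - 12c_2e^(-2t) - 5c_3e^(3t), x_2(t) = c_3e^(3t), x_3(t) = -2c_1e^(-3t) + 5c_2e^(-2t) + 2c_3e^(3t)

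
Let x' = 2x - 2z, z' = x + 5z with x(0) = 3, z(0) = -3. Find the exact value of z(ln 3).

A = [[2,-2],[1,5]]; eigenvalues λ = 4, 3.
Eigenvectors: (-1,1) for λ=4, (2,-1) for λ=3.
From the initial condition, c_1 = -3, c_2 = 0.
z(ln 3) = (-3)(3^4)(1) + (0)(3^3)(-1) = -243.

-243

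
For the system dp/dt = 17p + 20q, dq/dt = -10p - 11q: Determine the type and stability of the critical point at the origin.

unstable spiral

A = [[17,20],[-10,-11]]; det(A-λI) = λ^2 - 6λ + 13.
λ = 3 ± 2i: positive real part.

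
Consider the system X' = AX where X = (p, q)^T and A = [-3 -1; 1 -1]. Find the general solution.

Coefficient matrix A = [[-3, -1], [1, -1]].
Characteristic polynomial det(A - λI) = λ^2 + 4λ + 4 = 0.
Single eigenvalue λ = -2 with algebraic multiplicity 2.
Eigenvector v = (1,-1); generalized eigenvector w with (A-λI)w=v is (1,-2).
General solution: e^(-2t)[C_1·v + C_2·(t·v + w)].

p(t) = C_1e^(-2t) + C_2te^(-2t) + C_2e^(-2t), q(t) = -C_1e^(-2t) - C_2te^(-2t) - 2C_2e^(-2t)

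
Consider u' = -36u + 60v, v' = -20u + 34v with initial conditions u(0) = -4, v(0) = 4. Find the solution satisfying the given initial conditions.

u(t) = 36e^(4t) - 40e^(-6t), v(t) = 24e^(4t) - 20e^(-6t)

Coefficient matrix A = [[-36, 60], [-20, 34]].
Characteristic polynomial det(A - λI) = λ^2 + 2λ - 24 = 0.
Eigenvalues λ = -6, 4.
For λ=-6: (A-λI) row 1 is [-30, 60], so an eigenvector is (2, 1).
For λ=4: (A-λI) row 1 is [-40, 60], so an eigenvector is (-3, -2).
General solution: K_1e^(-6t)(2,1) + K_2e^(4t)(-3,-2).
Applying u(0)=-4, v(0)=4 gives K_1=-20, K_2=-12.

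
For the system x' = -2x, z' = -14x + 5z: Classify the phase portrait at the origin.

A = [[-2,0],[-14,5]]; det(A-λI) = λ^2 - 3λ - 10.
λ = -2, 5: opposite signs.

saddle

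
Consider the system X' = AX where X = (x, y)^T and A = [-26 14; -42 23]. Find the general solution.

Coefficient matrix A = [[-26, 14], [-42, 23]].
Characteristic polynomial det(A - λI) = λ^2 + 3λ - 10 = 0.
Eigenvalues λ = 2, -5.
For λ=2: (A-λI) row 1 is [-28, 14], so an eigenvector is (1, 2).
For λ=-5: (A-λI) row 1 is [-21, 14], so an eigenvector is (2, 3).
General solution: K_1e^(2t)(1,2) + K_2e^(-5t)(2,3).

x(t) = K_1e^(2t) + 2K_2e^(-5t), y(t) = 2K_1e^(2t) + 3K_2e^(-5t)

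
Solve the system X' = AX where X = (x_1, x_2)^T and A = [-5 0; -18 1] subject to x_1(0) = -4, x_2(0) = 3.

Coefficient matrix A = [[-5, 0], [-18, 1]].
Characteristic polynomial det(A - λI) = λ^2 + 4λ - 5 = 0.
Eigenvalues λ = -5, 1.
For λ=-5: (A-λI) row 2 is [-18, 6], so an eigenvector is (1, 3).
For λ=1: (A-λI) row 1 is [-6, 0], so an eigenvector is (0, -1).
General solution: C_1e^(-5t)(1,3) + C_2e^(t)(0,-1).
Applying x_1(0)=-4, x_2(0)=3 gives C_1=-4, C_2=-15.

x_1(t) = -4e^(-5t), x_2(t) = 15e^(t) - 12e^(-5t)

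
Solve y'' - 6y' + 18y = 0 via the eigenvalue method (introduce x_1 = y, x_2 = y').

y(t) = C_1e^(3t)cos(3t) + C_2e^(3t)sin(3t)

Let x_1 = y, x_2 = y'. Then x_1' = x_2 and x_2' = -18x_1 + 6x_2.
A = [[0,1],[-18,6]]; det(A-λI) = λ^2 - 6λ + 18.
Eigenvalues λ = 3 ± 3i.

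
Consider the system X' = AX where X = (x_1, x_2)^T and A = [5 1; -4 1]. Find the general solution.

x_1(t) = -K_1e^(3t) - K_2te^(3t), x_2(t) = 2K_1e^(3t) + 2K_2te^(3t) - K_2e^(3t)

Coefficient matrix A = [[5, 1], [-4, 1]].
Characteristic polynomial det(A - λI) = λ^2 - 6λ + 9 = 0.
Single eigenvalue λ = 3 with algebraic multiplicity 2.
Eigenvector v = (-1,2); generalized eigenvector w with (A-λI)w=v is (0,-1).
General solution: e^(3t)[K_1·v + K_2·(t·v + w)].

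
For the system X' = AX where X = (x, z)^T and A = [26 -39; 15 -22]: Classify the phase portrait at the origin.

A = [[26,-39],[15,-22]]; det(A-λI) = λ^2 - 4λ + 13.
λ = 2 ± 3i: positive real part.

unstable spiral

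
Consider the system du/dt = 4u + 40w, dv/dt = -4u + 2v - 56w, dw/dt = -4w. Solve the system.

Coefficient matrix A = [[4, 0, 40], [-4, 2, -56], [0, 0, -4]].
det(A - λI) = 0 gives eigenvalues λ = 4, 2, -4.
For λ=4: eigenvector (1,-2,0).
For λ=2: eigenvector (0,1,0).
For λ=-4: eigenvector (-5,6,1).
General solution: C_1e^(4t)(1,-2,0) + C_2e^(2t)(0,1,0) + C_3e^(-4t)(-5,6,1).

u(t) = C_1e^(4t) - 5C_3e^(-4t), v(t) = -2C_1e^(4t) + C_2e^(2t) + 6C_3e^(-4t), w(t) = C_3e^(-4t)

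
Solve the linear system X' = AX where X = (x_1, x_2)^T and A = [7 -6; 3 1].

Coefficient matrix A = [[7, -6], [3, 1]].
Characteristic polynomial det(A - λI) = λ^2 - 8λ + 25 = 0.
Eigenvalues λ = 4 ± 3i (complex conjugate pair).
For λ=4+3i: an eigenvector is (1,1) - i(-1,0) = (1 + i, 1).
A real fundamental pair from Re and Im of e^((4+3i)t)v: X_1 = e^(4t)(cos(3t)·(1,1) + sin(3t)·(-1,0)), X_2 = e^(4t)(sin(3t)·(1,1) - cos(3t)·(-1,0)).
General solution: C_1X_1 + C_2X_2.

x_1(t) = -C_1e^(4t)sin(3t) + C_1e^(4t)cos(3t) + C_2e^(4t)sin(3t) + C_2e^(4t)cos(3t), x_2(t) = C_1e^(4t)cos(3t) + C_2e^(4t)sin(3t)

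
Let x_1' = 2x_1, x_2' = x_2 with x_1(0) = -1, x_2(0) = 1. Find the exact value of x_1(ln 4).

A = [[2,0],[0,1]]; eigenvalues λ = 1, 2.
Eigenvectors: (0,-1) for λ=1, (1,0) for λ=2.
From the initial condition, c_1 = -1, c_2 = -1.
x_1(ln 4) = (-1)(4^1)(0) + (-1)(4^2)(1) = -16.

-16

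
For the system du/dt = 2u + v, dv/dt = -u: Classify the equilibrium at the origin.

unstable improper node

A = [[2,1],[-1,0]]; det(A-λI) = λ^2 - 2λ + 1.
repeated λ = 1 with a single eigenvector.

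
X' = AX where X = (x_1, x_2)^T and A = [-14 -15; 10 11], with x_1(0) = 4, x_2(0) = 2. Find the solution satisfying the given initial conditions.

x_1(t) = -14e^(t) + 18e^(-4t), x_2(t) = 14e^(t) - 12e^(-4t)

Coefficient matrix A = [[-14, -15], [10, 11]].
Characteristic polynomial det(A - λI) = λ^2 + 3λ - 4 = 0.
Eigenvalues λ = -4, 1.
For λ=-4: (A-λI) row 1 is [-10, -15], so an eigenvector is (-3, 2).
For λ=1: (A-λI) row 1 is [-15, -15], so an eigenvector is (1, -1).
General solution: K_1e^(-4t)(-3,2) + K_2e^(t)(1,-1).
Applying x_1(0)=4, x_2(0)=2 gives K_1=-6, K_2=-14.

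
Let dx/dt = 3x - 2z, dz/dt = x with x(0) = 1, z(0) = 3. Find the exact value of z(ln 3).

-3

A = [[3,-2],[1,0]]; eigenvalues λ = 2, 1.
Eigenvectors: (2,1) for λ=2, (1,1) for λ=1.
From the initial condition, c_1 = -2, c_2 = 5.
z(ln 3) = (-2)(3^2)(1) + (5)(3^1)(1) = -3.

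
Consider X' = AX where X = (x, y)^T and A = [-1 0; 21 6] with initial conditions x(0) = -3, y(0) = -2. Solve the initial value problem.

x(t) = -3e^(-t), y(t) = -11e^(6t) + 9e^(-t)

Coefficient matrix A = [[-1, 0], [21, 6]].
Characteristic polynomial det(A - λI) = λ^2 - 5λ - 6 = 0.
Eigenvalues λ = 6, -1.
For λ=6: (A-λI) row 1 is [-7, 0], so an eigenvector is (0, 1).
For λ=-1: (A-λI) row 2 is [21, 7], so an eigenvector is (1, -3).
General solution: C_1e^(6t)(0,1) + C_2e^(-t)(1,-3).
Applying x(0)=-3, y(0)=-2 gives C_1=-11, C_2=-3.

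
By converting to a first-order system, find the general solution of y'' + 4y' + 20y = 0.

Let x_1 = y, x_2 = y'. Then x_1' = x_2 and x_2' = -20x_1 - 4x_2.
A = [[0,1],[-20,-4]]; det(A-λI) = λ^2 + 4λ + 20.
Eigenvalues λ = -2 ± 4i.

y(t) = C_1e^(-2t)cos(4t) + C_2e^(-2t)sin(4t)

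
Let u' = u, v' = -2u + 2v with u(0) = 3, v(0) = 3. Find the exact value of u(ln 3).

9

A = [[1,0],[-2,2]]; eigenvalues λ = 2, 1.
Eigenvectors: (0,-1) for λ=2, (1,2) for λ=1.
From the initial condition, c_1 = 3, c_2 = 3.
u(ln 3) = (3)(3^2)(0) + (3)(3^1)(1) = 9.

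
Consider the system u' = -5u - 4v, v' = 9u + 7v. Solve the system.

Coefficient matrix A = [[-5, -4], [9, 7]].
Characteristic polynomial det(A - λI) = λ^2 - 2λ + 1 = 0.
Single eigenvalue λ = 1 with algebraic multiplicity 2.
Eigenvector v = (2,-3); generalized eigenvector w with (A-λI)w=v is (-1,1).
General solution: e^(t)[C_1·v + C_2·(t·v + w)].

u(t) = 2C_1e^(t) + 2C_2te^(t) - C_2e^(t), v(t) = -3C_1e^(t) - 3C_2te^(t) + C_2e^(t)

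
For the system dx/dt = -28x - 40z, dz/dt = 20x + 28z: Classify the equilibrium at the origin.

A = [[-28,-40],[20,28]]; det(A-λI) = λ^2 + 16.
λ = 0 ± 4i: zero real part.

center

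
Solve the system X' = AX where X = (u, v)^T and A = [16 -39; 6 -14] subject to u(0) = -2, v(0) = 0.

u(t) = -10e^(t)sin(3t) - 2e^(t)cos(3t), v(t) = -4e^(t)sin(3t)

Coefficient matrix A = [[16, -39], [6, -14]].
Characteristic polynomial det(A - λI) = λ^2 - 2λ + 10 = 0.
Eigenvalues λ = 1 ± 3i (complex conjugate pair).
For λ=1+3i: an eigenvector is (-2,-1) - i(3,1) = (-2 - 3i, -1 - i).
A real fundamental pair from Re and Im of e^((1+3i)t)v: X_1 = e^(t)(cos(3t)·(-2,-1) + sin(3t)·(3,1)), X_2 = e^(t)(sin(3t)·(-2,-1) - cos(3t)·(3,1)).
General solution: K_1X_1 + K_2X_2.
Applying u(0)=-2, v(0)=0 gives K_1=-2, K_2=2.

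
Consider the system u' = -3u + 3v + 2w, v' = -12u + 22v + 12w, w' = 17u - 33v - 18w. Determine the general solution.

Coefficient matrix A = [[-3, 3, 2], [-12, 22, 12], [17, -33, -18]].
det(A - λI) = 0 gives eigenvalues λ = -1, -2, 4.
For λ=-1: eigenvector (-1,0,-1).
For λ=-2: eigenvector (1,1,-1).
For λ=4: eigenvector (0,2,-3).
General solution: c_1e^(-t)(-1,0,-1) + c_2e^(-2t)(1,1,-1) + c_3e^(4t)(0,2,-3).

u(t) = -c_1e^(-t) + c_2e^(-2t), v(t) = c_2e^(-2t) + 2c_3e^(4t), w(t) = -c_1e^(-t) - c_2e^(-2t) - 3c_3e^(4t)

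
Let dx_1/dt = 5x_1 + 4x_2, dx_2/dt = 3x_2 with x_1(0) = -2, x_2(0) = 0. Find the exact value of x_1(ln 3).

A = [[5,4],[0,3]]; eigenvalues λ = 3, 5.
Eigenvectors: (-2,1) for λ=3, (-1,0) for λ=5.
From the initial condition, c_1 = 0, c_2 = 2.
x_1(ln 3) = (0)(3^3)(-2) + (2)(3^5)(-1) = -486.

-486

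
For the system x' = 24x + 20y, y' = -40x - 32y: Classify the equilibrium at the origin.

stable spiral

A = [[24,20],[-40,-32]]; det(A-λI) = λ^2 + 8λ + 32.
λ = -4 ± 4i: negative real part.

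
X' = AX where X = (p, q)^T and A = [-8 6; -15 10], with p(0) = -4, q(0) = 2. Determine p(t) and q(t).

p(t) = 16e^(t)sin(3t) - 4e^(t)cos(3t), q(t) = 26e^(t)sin(3t) + 2e^(t)cos(3t)

Coefficient matrix A = [[-8, 6], [-15, 10]].
Characteristic polynomial det(A - λI) = λ^2 - 2λ + 10 = 0.
Eigenvalues λ = 1 ± 3i (complex conjugate pair).
For λ=1+3i: an eigenvector is (-1,-1) - i(1,2) = (-1 - i, -1 - 2i).
A real fundamental pair from Re and Im of e^((1+3i)t)v: X_1 = e^(t)(cos(3t)·(-1,-1) + sin(3t)·(1,2)), X_2 = e^(t)(sin(3t)·(-1,-1) - cos(3t)·(1,2)).
General solution: K_1X_1 + K_2X_2.
Applying p(0)=-4, q(0)=2 gives K_1=10, K_2=-6.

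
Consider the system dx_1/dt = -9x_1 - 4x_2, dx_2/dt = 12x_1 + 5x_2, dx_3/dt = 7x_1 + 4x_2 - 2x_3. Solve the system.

Coefficient matrix A = [[-9, -4, 0], [12, 5, 0], [7, 4, -2]].
det(A - λI) = 0 gives eigenvalues λ = -3, -1, -2.
For λ=-3: eigenvector (2,-3,-2).
For λ=-1: eigenvector (1,-2,-1).
For λ=-2: eigenvector (0,0,1).
General solution: C_1e^(-3t)(2,-3,-2) + C_2e^(-t)(1,-2,-1) + C_3e^(-2t)(0,0,1).

x_1(t) = 2C_1e^(-3t) + C_2e^(-t), x_2(t) = -3C_1e^(-3t) - 2C_2e^(-t), x_3(t) = -2C_1e^(-3t) - C_2e^(-t) + C_3e^(-2t)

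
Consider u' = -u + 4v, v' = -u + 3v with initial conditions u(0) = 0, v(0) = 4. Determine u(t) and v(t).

u(t) = 16te^(t), v(t) = 8te^(t) + 4e^(t)

Coefficient matrix A = [[-1, 4], [-1, 3]].
Characteristic polynomial det(A - λI) = λ^2 - 2λ + 1 = 0.
Single eigenvalue λ = 1 with algebraic multiplicity 2.
Eigenvector v = (-2,-1); generalized eigenvector w with (A-λI)w=v is (-1,-1).
General solution: e^(t)[C_1·v + C_2·(t·v + w)].
Applying u(0)=0, v(0)=4 gives C_1=4, C_2=-8.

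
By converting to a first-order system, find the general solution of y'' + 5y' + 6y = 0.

Let x_1 = y, x_2 = y'. Then x_1' = x_2 and x_2' = -6x_1 - 5x_2.
A = [[0,1],[-6,-5]]; det(A-λI) = λ^2 + 5λ + 6.
Eigenvalues λ = -2, -3 with eigenvectors (1,-2), (1,-3).

y(t) = C_1e^(-2t) + C_2e^(-3t)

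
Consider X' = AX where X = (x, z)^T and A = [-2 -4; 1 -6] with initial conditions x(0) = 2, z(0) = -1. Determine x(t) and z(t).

x(t) = 8te^(-4t) + 2e^(-4t), z(t) = 4te^(-4t) - e^(-4t)

Coefficient matrix A = [[-2, -4], [1, -6]].
Characteristic polynomial det(A - λI) = λ^2 + 8λ + 16 = 0.
Single eigenvalue λ = -4 with algebraic multiplicity 2.
Eigenvector v = (2,1); generalized eigenvector w with (A-λI)w=v is (-1,-1).
General solution: e^(-4t)[c_1·v + c_2·(t·v + w)].
Applying x(0)=2, z(0)=-1 gives c_1=3, c_2=4.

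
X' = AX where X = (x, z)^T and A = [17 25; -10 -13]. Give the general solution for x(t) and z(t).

Coefficient matrix A = [[17, 25], [-10, -13]].
Characteristic polynomial det(A - λI) = λ^2 - 4λ + 29 = 0.
Eigenvalues λ = 2 ± 5i (complex conjugate pair).
For λ=2+5i: an eigenvector is (1,-1) - i(-2,1) = (1 + 2i, -1 - i).
A real fundamental pair from Re and Im of e^((2+5i)t)v: X_1 = e^(2t)(cos(5t)·(1,-1) + sin(5t)·(-2,1)), X_2 = e^(2t)(sin(5t)·(1,-1) - cos(5t)·(-2,1)).
General solution: c_1X_1 + c_2X_2.

x(t) = -2c_1e^(2t)sin(5t) + c_1e^(2t)cos(5t) + c_2e^(2t)sin(5t) + 2c_2e^(2t)cos(5t), z(t) = c_1e^(2t)sin(5t) - c_1e^(2t)cos(5t) - c_2e^(2t)sin(5t) - c_2e^(2t)cos(5t)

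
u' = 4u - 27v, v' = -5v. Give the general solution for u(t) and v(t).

u(t) = -c_1e^(4t) + 3c_2e^(-5t), v(t) = c_2e^(-5t)

Coefficient matrix A = [[4, -27], [0, -5]].
Characteristic polynomial det(A - λI) = λ^2 + λ - 20 = 0.
Eigenvalues λ = 4, -5.
For λ=4: (A-λI) row 1 is [0, -27], so an eigenvector is (-1, 0).
For λ=-5: (A-λI) row 1 is [9, -27], so an eigenvector is (3, 1).
General solution: c_1e^(4t)(-1,0) + c_2e^(-5t)(3,1).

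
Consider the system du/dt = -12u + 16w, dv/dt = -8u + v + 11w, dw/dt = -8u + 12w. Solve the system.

Coefficient matrix A = [[-12, 0, 16], [-8, 1, 11], [-8, 0, 12]].
det(A - λI) = 0 gives eigenvalues λ = -4, 4, 1.
For λ=-4: eigenvector (2,1,1).
For λ=4: eigenvector (1,1,1).
For λ=1: eigenvector (0,1,0).
General solution: C_1e^(-4t)(2,1,1) + C_2e^(4t)(1,1,1) + C_3e^(t)(0,1,0).

u(t) = 2C_1e^(-4t) + C_2e^(4t), v(t) = C_1e^(-4t) + C_2e^(4t) + C_3e^(t), w(t) = C_1e^(-4t) + C_2e^(4t)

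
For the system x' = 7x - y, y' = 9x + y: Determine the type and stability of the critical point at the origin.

unstable improper node

A = [[7,-1],[9,1]]; det(A-λI) = λ^2 - 8λ + 16.
repeated λ = 4 with a single eigenvector.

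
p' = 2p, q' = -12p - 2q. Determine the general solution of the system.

Coefficient matrix A = [[2, 0], [-12, -2]].
Characteristic polynomial det(A - λI) = λ^2 - 4 = 0.
Eigenvalues λ = -2, 2.
For λ=-2: (A-λI) row 1 is [4, 0], so an eigenvector is (0, 1).
For λ=2: (A-λI) row 2 is [-12, -4], so an eigenvector is (-1, 3).
General solution: K_1e^(-2t)(0,1) + K_2e^(2t)(-1,3).

p(t) = -K_2e^(2t), q(t) = K_1e^(-2t) + 3K_2e^(2t)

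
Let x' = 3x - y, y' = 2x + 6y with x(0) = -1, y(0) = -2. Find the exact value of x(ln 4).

A = [[3,-1],[2,6]]; eigenvalues λ = 5, 4.
Eigenvectors: (-1,2) for λ=5, (1,-1) for λ=4.
From the initial condition, c_1 = -3, c_2 = -4.
x(ln 4) = (-3)(4^5)(-1) + (-4)(4^4)(1) = 2048.

2048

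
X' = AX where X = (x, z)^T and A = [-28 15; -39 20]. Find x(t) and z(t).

x(t) = -K_1e^(-4t)sin(3t) + 2K_1e^(-4t)cos(3t) + 2K_2e^(-4t)sin(3t) + K_2e^(-4t)cos(3t), z(t) = -2K_1e^(-4t)sin(3t) + 3K_1e^(-4t)cos(3t) + 3K_2e^(-4t)sin(3t) + 2K_2e^(-4t)cos(3t)

Coefficient matrix A = [[-28, 15], [-39, 20]].
Characteristic polynomial det(A - λI) = λ^2 + 8λ + 25 = 0.
Eigenvalues λ = -4 ± 3i (complex conjugate pair).
For λ=-4+3i: an eigenvector is (2,3) - i(-1,-2) = (2 + i, 3 + 2i).
A real fundamental pair from Re and Im of e^((-4+3i)t)v: X_1 = e^(-4t)(cos(3t)·(2,3) + sin(3t)·(-1,-2)), X_2 = e^(-4t)(sin(3t)·(2,3) - cos(3t)·(-1,-2)).
General solution: K_1X_1 + K_2X_2.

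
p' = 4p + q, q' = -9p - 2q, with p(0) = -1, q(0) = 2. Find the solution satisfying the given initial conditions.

Coefficient matrix A = [[4, 1], [-9, -2]].
Characteristic polynomial det(A - λI) = λ^2 - 2λ + 1 = 0.
Single eigenvalue λ = 1 with algebraic multiplicity 2.
Eigenvector v = (-1,3); generalized eigenvector w with (A-λI)w=v is (0,-1).
General solution: e^(t)[C_1·v + C_2·(t·v + w)].
Applying p(0)=-1, q(0)=2 gives C_1=1, C_2=1.

p(t) = -te^(t) - e^(t), q(t) = 3te^(t) + 2e^(t)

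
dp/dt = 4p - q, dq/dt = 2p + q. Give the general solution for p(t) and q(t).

p(t) = -C_1e^(3t) + C_2e^(2t), q(t) = -C_1e^(3t) + 2C_2e^(2t)

Coefficient matrix A = [[4, -1], [2, 1]].
Characteristic polynomial det(A - λI) = λ^2 - 5λ + 6 = 0.
Eigenvalues λ = 3, 2.
For λ=3: (A-λI) row 1 is [1, -1], so an eigenvector is (-1, -1).
For λ=2: (A-λI) row 1 is [2, -1], so an eigenvector is (1, 2).
General solution: C_1e^(3t)(-1,-1) + C_2e^(2t)(1,2).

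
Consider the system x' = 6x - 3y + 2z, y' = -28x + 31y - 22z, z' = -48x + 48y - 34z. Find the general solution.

Coefficient matrix A = [[6, -3, 2], [-28, 31, -22], [-48, 48, -34]].
det(A - λI) = 0 gives eigenvalues λ = -2, 2, 3.
For λ=-2: eigenvector (0,-2,-3).
For λ=2: eigenvector (-1,-4,-4).
For λ=3: eigenvector (1,1,0).
General solution: C_1e^(-2t)(0,-2,-3) + C_2e^(2t)(-1,-4,-4) + C_3e^(3t)(1,1,0).

x(t) = -C_2e^(2t) + C_3e^(3t), y(t) = -2C_1e^(-2t) - 4C_2e^(2t) + C_3e^(3t), z(t) = -3C_1e^(-2t) - 4C_2e^(2t)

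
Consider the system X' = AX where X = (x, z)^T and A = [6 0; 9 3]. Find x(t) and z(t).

x(t) = -C_2e^(6t), z(t) = -C_1e^(3t) - 3C_2e^(6t)

Coefficient matrix A = [[6, 0], [9, 3]].
Characteristic polynomial det(A - λI) = λ^2 - 9λ + 18 = 0.
Eigenvalues λ = 3, 6.
For λ=3: (A-λI) row 1 is [3, 0], so an eigenvector is (0, -1).
For λ=6: (A-λI) row 2 is [9, -3], so an eigenvector is (-1, -3).
General solution: C_1e^(3t)(0,-1) + C_2e^(6t)(-1,-3).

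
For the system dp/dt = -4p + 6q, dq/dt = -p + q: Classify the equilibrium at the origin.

stable node

A = [[-4,6],[-1,1]]; det(A-λI) = λ^2 + 3λ + 2.
λ = -1, -2: both negative.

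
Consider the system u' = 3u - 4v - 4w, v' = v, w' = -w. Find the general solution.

Coefficient matrix A = [[3, -4, -4], [0, 1, 0], [0, 0, -1]].
det(A - λI) = 0 gives eigenvalues λ = 3, 1, -1.
For λ=3: eigenvector (1,0,0).
For λ=1: eigenvector (2,1,0).
For λ=-1: eigenvector (1,0,1).
General solution: C_1e^(3t)(1,0,0) + C_2e^(t)(2,1,0) + C_3e^(-t)(1,0,1).

u(t) = C_1e^(3t) + 2C_2e^(t) + C_3e^(-t), v(t) = C_2e^(t), w(t) = C_3e^(-t)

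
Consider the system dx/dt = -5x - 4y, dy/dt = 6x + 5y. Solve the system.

x(t) = 2C_1e^(t) - C_2e^(-t), y(t) = -3C_1e^(t) + C_2e^(-t)

Coefficient matrix A = [[-5, -4], [6, 5]].
Characteristic polynomial det(A - λI) = λ^2 - 1 = 0.
Eigenvalues λ = 1, -1.
For λ=1: (A-λI) row 1 is [-6, -4], so an eigenvector is (2, -3).
For λ=-1: (A-λI) row 1 is [-4, -4], so an eigenvector is (-1, 1).
General solution: C_1e^(t)(2,-3) + C_2e^(-t)(-1,1).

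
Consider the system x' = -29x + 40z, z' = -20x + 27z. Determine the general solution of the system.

x(t) = 3C_1e^(-t)sin(4t) + C_1e^(-t)cos(4t) + C_2e^(-t)sin(4t) - 3C_2e^(-t)cos(4t), z(t) = 2C_1e^(-t)sin(4t) + C_1e^(-t)cos(4t) + C_2e^(-t)sin(4t) - 2C_2e^(-t)cos(4t)

Coefficient matrix A = [[-29, 40], [-20, 27]].
Characteristic polynomial det(A - λI) = λ^2 + 2λ + 17 = 0.
Eigenvalues λ = -1 ± 4i (complex conjugate pair).
For λ=-1+4i: an eigenvector is (1,1) - i(3,2) = (1 - 3i, 1 - 2i).
A real fundamental pair from Re and Im of e^((-1+4i)t)v: X_1 = e^(-t)(cos(4t)·(1,1) + sin(4t)·(3,2)), X_2 = e^(-t)(sin(4t)·(1,1) - cos(4t)·(3,2)).
General solution: C_1X_1 + C_2X_2.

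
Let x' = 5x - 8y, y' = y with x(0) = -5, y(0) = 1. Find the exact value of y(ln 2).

2

A = [[5,-8],[0,1]]; eigenvalues λ = 5, 1.
Eigenvectors: (-1,0) for λ=5, (-2,-1) for λ=1.
From the initial condition, c_1 = 7, c_2 = -1.
y(ln 2) = (7)(2^5)(0) + (-1)(2^1)(-1) = 2.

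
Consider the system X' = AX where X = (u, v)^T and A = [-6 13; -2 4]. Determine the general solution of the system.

Coefficient matrix A = [[-6, 13], [-2, 4]].
Characteristic polynomial det(A - λI) = λ^2 + 2λ + 2 = 0.
Eigenvalues λ = -1 ± i (complex conjugate pair).
For λ=-1+i: an eigenvector is (-3,-1) - i(2,1) = (-3 - 2i, -1 - i).
A real fundamental pair from Re and Im of e^((-1+i)t)v: X_1 = e^(-t)(cos(t)·(-3,-1) + sin(t)·(2,1)), X_2 = e^(-t)(sin(t)·(-3,-1) - cos(t)·(2,1)).
General solution: K_1X_1 + K_2X_2.

u(t) = 2K_1e^(-t)sin(t) - 3K_1e^(-t)cos(t) - 3K_2e^(-t)sin(t) - 2K_2e^(-t)cos(t), v(t) = K_1e^(-t)sin(t) - K_1e^(-t)cos(t) - K_2e^(-t)sin(t) - K_2e^(-t)cos(t)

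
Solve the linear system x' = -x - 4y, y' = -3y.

Coefficient matrix A = [[-1, -4], [0, -3]].
Characteristic polynomial det(A - λI) = λ^2 + 4λ + 3 = 0.
Eigenvalues λ = -3, -1.
For λ=-3: (A-λI) row 1 is [2, -4], so an eigenvector is (-2, -1).
For λ=-1: (A-λI) row 1 is [0, -4], so an eigenvector is (1, 0).
General solution: C_1e^(-3t)(-2,-1) + C_2e^(-t)(1,0).

x(t) = -2C_1e^(-3t) + C_2e^(-t), y(t) = -C_1e^(-3t)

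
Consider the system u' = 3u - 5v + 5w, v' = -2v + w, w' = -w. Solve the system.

Coefficient matrix A = [[3, -5, 5], [0, -2, 1], [0, 0, -1]].
det(A - λI) = 0 gives eigenvalues λ = 3, -2, -1.
For λ=3: eigenvector (1,0,0).
For λ=-2: eigenvector (1,1,0).
For λ=-1: eigenvector (0,1,1).
General solution: c_1e^(3t)(1,0,0) + c_2e^(-2t)(1,1,0) + c_3e^(-t)(0,1,1).

u(t) = c_1e^(3t) + c_2e^(-2t), v(t) = c_2e^(-2t) + c_3e^(-t), w(t) = c_3e^(-t)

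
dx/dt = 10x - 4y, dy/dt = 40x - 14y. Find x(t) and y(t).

x(t) = c_1e^(-2t)sin(4t) - c_2e^(-2t)cos(4t), y(t) = 3c_1e^(-2t)sin(4t) - c_1e^(-2t)cos(4t) - c_2e^(-2t)sin(4t) - 3c_2e^(-2t)cos(4t)

Coefficient matrix A = [[10, -4], [40, -14]].
Characteristic polynomial det(A - λI) = λ^2 + 4λ + 20 = 0.
Eigenvalues λ = -2 ± 4i (complex conjugate pair).
For λ=-2+4i: an eigenvector is (0,-1) - i(1,3) = (0 - i, -1 - 3i).
A real fundamental pair from Re and Im of e^((-2+4i)t)v: X_1 = e^(-2t)(cos(4t)·(0,-1) + sin(4t)·(1,3)), X_2 = e^(-2t)(sin(4t)·(0,-1) - cos(4t)·(1,3)).
General solution: c_1X_1 + c_2X_2.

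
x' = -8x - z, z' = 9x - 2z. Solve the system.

x(t) = -c_1e^(-5t) - c_2te^(-5t), z(t) = 3c_1e^(-5t) + 3c_2te^(-5t) + c_2e^(-5t)

Coefficient matrix A = [[-8, -1], [9, -2]].
Characteristic polynomial det(A - λI) = λ^2 + 10λ + 25 = 0.
Single eigenvalue λ = -5 with algebraic multiplicity 2.
Eigenvector v = (-1,3); generalized eigenvector w with (A-λI)w=v is (0,1).
General solution: e^(-5t)[c_1·v + c_2·(t·v + w)].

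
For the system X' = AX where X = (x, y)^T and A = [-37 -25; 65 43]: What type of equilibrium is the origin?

A = [[-37,-25],[65,43]]; det(A-λI) = λ^2 - 6λ + 34.
λ = 3 ± 5i: positive real part.

unstable spiral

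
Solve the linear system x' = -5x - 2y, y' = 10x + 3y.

x(t) = c_1e^(-t)cos(2t) + c_2e^(-t)sin(2t), y(t) = c_1e^(-t)sin(2t) - 2c_1e^(-t)cos(2t) - 2c_2e^(-t)sin(2t) - c_2e^(-t)cos(2t)

Coefficient matrix A = [[-5, -2], [10, 3]].
Characteristic polynomial det(A - λI) = λ^2 + 2λ + 5 = 0.
Eigenvalues λ = -1 ± 2i (complex conjugate pair).
For λ=-1+2i: an eigenvector is (1,-2) - i(0,1) = (1, -2 - i).
A real fundamental pair from Re and Im of e^((-1+2i)t)v: X_1 = e^(-t)(cos(2t)·(1,-2) + sin(2t)·(0,1)), X_2 = e^(-t)(sin(2t)·(1,-2) - cos(2t)·(0,1)).
General solution: c_1X_1 + c_2X_2.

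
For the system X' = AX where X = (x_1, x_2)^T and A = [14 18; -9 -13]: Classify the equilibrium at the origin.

saddle

A = [[14,18],[-9,-13]]; det(A-λI) = λ^2 - λ - 20.
λ = 5, -4: opposite signs.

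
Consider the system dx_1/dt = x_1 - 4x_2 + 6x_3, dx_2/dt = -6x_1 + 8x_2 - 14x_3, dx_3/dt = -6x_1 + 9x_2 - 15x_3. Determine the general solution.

Coefficient matrix A = [[1, -4, 6], [-6, 8, -14], [-6, 9, -15]].
det(A - λI) = 0 gives eigenvalues λ = -3, -1, -2.
For λ=-3: eigenvector (1,-2,-2).
For λ=-1: eigenvector (-1,4,3).
For λ=-2: eigenvector (2,-3,-3).
General solution: K_1e^(-3t)(1,-2,-2) + K_2e^(-t)(-1,4,3) + K_3e^(-2t)(2,-3,-3).

x_1(t) = K_1e^(-3t) - K_2e^(-t) + 2K_3e^(-2t), x_2(t) = -2K_1e^(-3t) + 4K_2e^(-t) - 3K_3e^(-2t), x_3(t) = -2K_1e^(-3t) + 3K_2e^(-t) - 3K_3e^(-2t)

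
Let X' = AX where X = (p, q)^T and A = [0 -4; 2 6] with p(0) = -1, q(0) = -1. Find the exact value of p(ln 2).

32

A = [[0,-4],[2,6]]; eigenvalues λ = 2, 4.
Eigenvectors: (-2,1) for λ=2, (-1,1) for λ=4.
From the initial condition, c_1 = 2, c_2 = -3.
p(ln 2) = (2)(2^2)(-2) + (-3)(2^4)(-1) = 32.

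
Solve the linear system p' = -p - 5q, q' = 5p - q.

Coefficient matrix A = [[-1, -5], [5, -1]].
Characteristic polynomial det(A - λI) = λ^2 + 2λ + 26 = 0.
Eigenvalues λ = -1 ± 5i (complex conjugate pair).
For λ=-1+5i: an eigenvector is (0,-1) - i(1,0) = (0 - i, -1).
A real fundamental pair from Re and Im of e^((-1+5i)t)v: X_1 = e^(-t)(cos(5t)·(0,-1) + sin(5t)·(1,0)), X_2 = e^(-t)(sin(5t)·(0,-1) - cos(5t)·(1,0)).
General solution: c_1X_1 + c_2X_2.

p(t) = c_1e^(-t)sin(5t) - c_2e^(-t)cos(5t), q(t) = -c_1e^(-t)cos(5t) - c_2e^(-t)sin(5t)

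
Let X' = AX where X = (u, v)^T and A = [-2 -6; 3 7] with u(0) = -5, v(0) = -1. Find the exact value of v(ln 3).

A = [[-2,-6],[3,7]]; eigenvalues λ = 4, 1.
Eigenvectors: (1,-1) for λ=4, (2,-1) for λ=1.
From the initial condition, c_1 = 7, c_2 = -6.
v(ln 3) = (7)(3^4)(-1) + (-6)(3^1)(-1) = -549.

-549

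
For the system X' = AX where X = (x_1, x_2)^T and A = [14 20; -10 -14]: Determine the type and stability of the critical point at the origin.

center

A = [[14,20],[-10,-14]]; det(A-λI) = λ^2 + 4.
λ = 0 ± 2i: zero real part.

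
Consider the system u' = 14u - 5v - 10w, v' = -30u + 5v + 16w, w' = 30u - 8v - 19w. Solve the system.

Coefficient matrix A = [[14, -5, -10], [-30, 5, 16], [30, -8, -19]].
det(A - λI) = 0 gives eigenvalues λ = -3, -1, 4.
For λ=-3: eigenvector (0,2,-1).
For λ=-1: eigenvector (-1,3,-3).
For λ=4: eigenvector (1,-2,2).
General solution: K_1e^(-3t)(0,2,-1) + K_2e^(-t)(-1,3,-3) + K_3e^(4t)(1,-2,2).

u(t) = -K_2e^(-t) + K_3e^(4t), v(t) = 2K_1e^(-3t) + 3K_2e^(-t) - 2K_3e^(4t), w(t) = -K_1e^(-3t) - 3K_2e^(-t) + 2K_3e^(4t)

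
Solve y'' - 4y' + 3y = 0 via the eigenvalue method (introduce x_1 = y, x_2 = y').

y(t) = c_1e^(3t) + c_2e^(t)

Let x_1 = y, x_2 = y'. Then x_1' = x_2 and x_2' = -3x_1 + 4x_2.
A = [[0,1],[-3,4]]; det(A-λI) = λ^2 - 4λ + 3.
Eigenvalues λ = 3, 1 with eigenvectors (1,3), (1,1).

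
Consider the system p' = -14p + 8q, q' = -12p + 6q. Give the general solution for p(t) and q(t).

p(t) = K_1e^(-6t) - 2K_2e^(-2t), q(t) = K_1e^(-6t) - 3K_2e^(-2t)

Coefficient matrix A = [[-14, 8], [-12, 6]].
Characteristic polynomial det(A - λI) = λ^2 + 8λ + 12 = 0.
Eigenvalues λ = -6, -2.
For λ=-6: (A-λI) row 1 is [-8, 8], so an eigenvector is (1, 1).
For λ=-2: (A-λI) row 1 is [-12, 8], so an eigenvector is (-2, -3).
General solution: K_1e^(-6t)(1,1) + K_2e^(-2t)(-2,-3).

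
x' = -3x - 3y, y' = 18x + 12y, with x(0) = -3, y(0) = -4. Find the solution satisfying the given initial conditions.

Coefficient matrix A = [[-3, -3], [18, 12]].
Characteristic polynomial det(A - λI) = λ^2 - 9λ + 18 = 0.
Eigenvalues λ = 6, 3.
For λ=6: (A-λI) row 1 is [-9, -3], so an eigenvector is (-1, 3).
For λ=3: (A-λI) row 1 is [-6, -3], so an eigenvector is (-1, 2).
General solution: K_1e^(6t)(-1,3) + K_2e^(3t)(-1,2).
Applying x(0)=-3, y(0)=-4 gives K_1=-10, K_2=13.

x(t) = 10e^(6t) - 13e^(3t), y(t) = -30e^(6t) + 26e^(3t)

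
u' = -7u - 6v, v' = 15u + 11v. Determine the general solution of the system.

u(t) = -C_1e^(2t)sin(3t) + C_1e^(2t)cos(3t) + C_2e^(2t)sin(3t) + C_2e^(2t)cos(3t), v(t) = 2C_1e^(2t)sin(3t) - C_1e^(2t)cos(3t) - C_2e^(2t)sin(3t) - 2C_2e^(2t)cos(3t)

Coefficient matrix A = [[-7, -6], [15, 11]].
Characteristic polynomial det(A - λI) = λ^2 - 4λ + 13 = 0.
Eigenvalues λ = 2 ± 3i (complex conjugate pair).
For λ=2+3i: an eigenvector is (1,-1) - i(-1,2) = (1 + i, -1 - 2i).
A real fundamental pair from Re and Im of e^((2+3i)t)v: X_1 = e^(2t)(cos(3t)·(1,-1) + sin(3t)·(-1,2)), X_2 = e^(2t)(sin(3t)·(1,-1) - cos(3t)·(-1,2)).
General solution: C_1X_1 + C_2X_2.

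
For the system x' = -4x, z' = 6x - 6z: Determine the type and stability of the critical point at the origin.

stable node

A = [[-4,0],[6,-6]]; det(A-λI) = λ^2 + 10λ + 24.
λ = -6, -4: both negative.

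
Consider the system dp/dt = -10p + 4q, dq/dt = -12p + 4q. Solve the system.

Coefficient matrix A = [[-10, 4], [-12, 4]].
Characteristic polynomial det(A - λI) = λ^2 + 6λ + 8 = 0.
Eigenvalues λ = -2, -4.
For λ=-2: (A-λI) row 1 is [-8, 4], so an eigenvector is (1, 2).
For λ=-4: (A-λI) row 1 is [-6, 4], so an eigenvector is (-2, -3).
General solution: C_1e^(-2t)(1,2) + C_2e^(-4t)(-2,-3).

p(t) = C_1e^(-2t) - 2C_2e^(-4t), q(t) = 2C_1e^(-2t) - 3C_2e^(-4t)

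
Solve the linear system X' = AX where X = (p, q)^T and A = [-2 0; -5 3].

p(t) = -c_1e^(-2t), q(t) = -c_1e^(-2t) + c_2e^(3t)

Coefficient matrix A = [[-2, 0], [-5, 3]].
Characteristic polynomial det(A - λI) = λ^2 - λ - 6 = 0.
Eigenvalues λ = -2, 3.
For λ=-2: (A-λI) row 2 is [-5, 5], so an eigenvector is (-1, -1).
For λ=3: (A-λI) row 1 is [-5, 0], so an eigenvector is (0, 1).
General solution: c_1e^(-2t)(-1,-1) + c_2e^(3t)(0,1).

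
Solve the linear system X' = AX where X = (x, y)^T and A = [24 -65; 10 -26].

Coefficient matrix A = [[24, -65], [10, -26]].
Characteristic polynomial det(A - λI) = λ^2 + 2λ + 26 = 0.
Eigenvalues λ = -1 ± 5i (complex conjugate pair).
For λ=-1+5i: an eigenvector is (2,1) - i(-3,-1) = (2 + 3i, 1 + i).
A real fundamental pair from Re and Im of e^((-1+5i)t)v: X_1 = e^(-t)(cos(5t)·(2,1) + sin(5t)·(-3,-1)), X_2 = e^(-t)(sin(5t)·(2,1) - cos(5t)·(-3,-1)).
General solution: c_1X_1 + c_2X_2.

x(t) = -3c_1e^(-t)sin(5t) + 2c_1e^(-t)cos(5t) + 2c_2e^(-t)sin(5t) + 3c_2e^(-t)cos(5t), y(t) = -c_1e^(-t)sin(5t) + c_1e^(-t)cos(5t) + c_2e^(-t)sin(5t) + c_2e^(-t)cos(5t)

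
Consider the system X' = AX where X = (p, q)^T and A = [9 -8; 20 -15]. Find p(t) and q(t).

p(t) = -C_1e^(-3t)sin(4t) - C_1e^(-3t)cos(4t) - C_2e^(-3t)sin(4t) + C_2e^(-3t)cos(4t), q(t) = -2C_1e^(-3t)sin(4t) - C_1e^(-3t)cos(4t) - C_2e^(-3t)sin(4t) + 2C_2e^(-3t)cos(4t)

Coefficient matrix A = [[9, -8], [20, -15]].
Characteristic polynomial det(A - λI) = λ^2 + 6λ + 25 = 0.
Eigenvalues λ = -3 ± 4i (complex conjugate pair).
For λ=-3+4i: an eigenvector is (-1,-1) - i(-1,-2) = (-1 + i, -1 + 2i).
A real fundamental pair from Re and Im of e^((-3+4i)t)v: X_1 = e^(-3t)(cos(4t)·(-1,-1) + sin(4t)·(-1,-2)), X_2 = e^(-3t)(sin(4t)·(-1,-1) - cos(4t)·(-1,-2)).
General solution: C_1X_1 + C_2X_2.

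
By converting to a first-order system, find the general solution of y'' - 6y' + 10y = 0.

Let x_1 = y, x_2 = y'. Then x_1' = x_2 and x_2' = -10x_1 + 6x_2.
A = [[0,1],[-10,6]]; det(A-λI) = λ^2 - 6λ + 10.
Eigenvalues λ = 3 ± i.

y(t) = K_1e^(3t)cos(t) + K_2e^(3t)sin(t)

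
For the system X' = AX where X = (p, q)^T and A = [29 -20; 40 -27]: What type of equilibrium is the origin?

unstable spiral

A = [[29,-20],[40,-27]]; det(A-λI) = λ^2 - 2λ + 17.
λ = 1 ± 4i: positive real part.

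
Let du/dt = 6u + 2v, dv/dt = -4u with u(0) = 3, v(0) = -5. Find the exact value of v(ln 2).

-32

A = [[6,2],[-4,0]]; eigenvalues λ = 4, 2.
Eigenvectors: (-1,1) for λ=4, (1,-2) for λ=2.
From the initial condition, c_1 = -1, c_2 = 2.
v(ln 2) = (-1)(2^4)(1) + (2)(2^2)(-2) = -32.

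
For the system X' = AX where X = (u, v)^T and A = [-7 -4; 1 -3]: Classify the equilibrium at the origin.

stable improper node

A = [[-7,-4],[1,-3]]; det(A-λI) = λ^2 + 10λ + 25.
repeated λ = -5 with a single eigenvector.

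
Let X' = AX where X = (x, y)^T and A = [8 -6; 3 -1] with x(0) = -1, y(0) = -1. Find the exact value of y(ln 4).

-16

A = [[8,-6],[3,-1]]; eigenvalues λ = 2, 5.
Eigenvectors: (-1,-1) for λ=2, (2,1) for λ=5.
From the initial condition, c_1 = 1, c_2 = 0.
y(ln 4) = (1)(4^2)(-1) + (0)(4^5)(1) = -16.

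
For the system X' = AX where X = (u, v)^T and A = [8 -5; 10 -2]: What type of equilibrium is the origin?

unstable spiral

A = [[8,-5],[10,-2]]; det(A-λI) = λ^2 - 6λ + 34.
λ = 3 ± 5i: positive real part.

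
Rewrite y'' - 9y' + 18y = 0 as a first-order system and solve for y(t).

Let x_1 = y, x_2 = y'. Then x_1' = x_2 and x_2' = -18x_1 + 9x_2.
A = [[0,1],[-18,9]]; det(A-λI) = λ^2 - 9λ + 18.
Eigenvalues λ = 3, 6 with eigenvectors (1,3), (1,6).

y(t) = c_1e^(3t) + c_2e^(6t)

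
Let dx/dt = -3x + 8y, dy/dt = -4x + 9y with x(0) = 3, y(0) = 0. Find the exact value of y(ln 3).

A = [[-3,8],[-4,9]]; eigenvalues λ = 1, 5.
Eigenvectors: (2,1) for λ=1, (1,1) for λ=5.
From the initial condition, c_1 = 3, c_2 = -3.
y(ln 3) = (3)(3^1)(1) + (-3)(3^5)(1) = -720.

-720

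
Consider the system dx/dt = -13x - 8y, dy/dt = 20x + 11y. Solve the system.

x(t) = -c_1e^(-t)sin(4t) - c_1e^(-t)cos(4t) - c_2e^(-t)sin(4t) + c_2e^(-t)cos(4t), y(t) = c_1e^(-t)sin(4t) + 2c_1e^(-t)cos(4t) + 2c_2e^(-t)sin(4t) - c_2e^(-t)cos(4t)

Coefficient matrix A = [[-13, -8], [20, 11]].
Characteristic polynomial det(A - λI) = λ^2 + 2λ + 17 = 0.
Eigenvalues λ = -1 ± 4i (complex conjugate pair).
For λ=-1+4i: an eigenvector is (-1,2) - i(-1,1) = (-1 + i, 2 - i).
A real fundamental pair from Re and Im of e^((-1+4i)t)v: X_1 = e^(-t)(cos(4t)·(-1,2) + sin(4t)·(-1,1)), X_2 = e^(-t)(sin(4t)·(-1,2) - cos(4t)·(-1,1)).
General solution: c_1X_1 + c_2X_2.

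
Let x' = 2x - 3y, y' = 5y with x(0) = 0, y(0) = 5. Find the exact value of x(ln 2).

A = [[2,-3],[0,5]]; eigenvalues λ = 5, 2.
Eigenvectors: (-1,1) for λ=5, (1,0) for λ=2.
From the initial condition, c_1 = 5, c_2 = 5.
x(ln 2) = (5)(2^5)(-1) + (5)(2^2)(1) = -140.

-140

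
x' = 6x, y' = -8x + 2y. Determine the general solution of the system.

Coefficient matrix A = [[6, 0], [-8, 2]].
Characteristic polynomial det(A - λI) = λ^2 - 8λ + 12 = 0.
Eigenvalues λ = 6, 2.
For λ=6: (A-λI) row 2 is [-8, -4], so an eigenvector is (-1, 2).
For λ=2: (A-λI) row 1 is [4, 0], so an eigenvector is (0, -1).
General solution: c_1e^(6t)(-1,2) + c_2e^(2t)(0,-1).

x(t) = -c_1e^(6t), y(t) = 2c_1e^(6t) - c_2e^(2t)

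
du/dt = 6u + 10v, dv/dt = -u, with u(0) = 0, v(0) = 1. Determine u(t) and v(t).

u(t) = 10e^(3t)sin(t), v(t) = -3e^(3t)sin(t) + e^(3t)cos(t)

Coefficient matrix A = [[6, 10], [-1, 0]].
Characteristic polynomial det(A - λI) = λ^2 - 6λ + 10 = 0.
Eigenvalues λ = 3 ± i (complex conjugate pair).
For λ=3+i: an eigenvector is (-3,1) - i(1,0) = (-3 - i, 1).
A real fundamental pair from Re and Im of e^((3+i)t)v: X_1 = e^(3t)(cos(t)·(-3,1) + sin(t)·(1,0)), X_2 = e^(3t)(sin(t)·(-3,1) - cos(t)·(1,0)).
General solution: c_1X_1 + c_2X_2.
Applying u(0)=0, v(0)=1 gives c_1=1, c_2=-3.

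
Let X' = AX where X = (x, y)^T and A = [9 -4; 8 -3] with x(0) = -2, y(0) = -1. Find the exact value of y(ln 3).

-723

A = [[9,-4],[8,-3]]; eigenvalues λ = 1, 5.
Eigenvectors: (-1,-2) for λ=1, (-1,-1) for λ=5.
From the initial condition, c_1 = -1, c_2 = 3.
y(ln 3) = (-1)(3^1)(-2) + (3)(3^5)(-1) = -723.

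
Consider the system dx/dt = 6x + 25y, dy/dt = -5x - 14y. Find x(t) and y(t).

Coefficient matrix A = [[6, 25], [-5, -14]].
Characteristic polynomial det(A - λI) = λ^2 + 8λ + 41 = 0.
Eigenvalues λ = -4 ± 5i (complex conjugate pair).
For λ=-4+5i: an eigenvector is (1,0) - i(2,-1) = (1 - 2i, 0 + i).
A real fundamental pair from Re and Im of e^((-4+5i)t)v: X_1 = e^(-4t)(cos(5t)·(1,0) + sin(5t)·(2,-1)), X_2 = e^(-4t)(sin(5t)·(1,0) - cos(5t)·(2,-1)).
General solution: c_1X_1 + c_2X_2.

x(t) = 2c_1e^(-4t)sin(5t) + c_1e^(-4t)cos(5t) + c_2e^(-4t)sin(5t) - 2c_2e^(-4t)cos(5t), y(t) = -c_1e^(-4t)sin(5t) + c_2e^(-4t)cos(5t)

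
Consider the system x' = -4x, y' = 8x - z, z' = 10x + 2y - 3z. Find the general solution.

x(t) = c_2e^(-4t), y(t) = c_1e^(-2t) - 3c_2e^(-4t) - c_3e^(-t), z(t) = 2c_1e^(-2t) - 4c_2e^(-4t) - c_3e^(-t)

Coefficient matrix A = [[-4, 0, 0], [8, 0, -1], [10, 2, -3]].
det(A - λI) = 0 gives eigenvalues λ = -2, -4, -1.
For λ=-2: eigenvector (0,1,2).
For λ=-4: eigenvector (1,-3,-4).
For λ=-1: eigenvector (0,-1,-1).
General solution: c_1e^(-2t)(0,1,2) + c_2e^(-4t)(1,-3,-4) + c_3e^(-t)(0,-1,-1).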